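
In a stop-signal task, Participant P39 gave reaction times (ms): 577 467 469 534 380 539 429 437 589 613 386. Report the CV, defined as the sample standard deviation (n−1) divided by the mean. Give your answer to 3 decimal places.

n = 11, Σ = 5420, M = 492.7273
Σ(x−M)² = 67170.182; s = √(67170.182/10) = 81.9574
CV = 81.9574 / 492.7273 = 0.16633

0.166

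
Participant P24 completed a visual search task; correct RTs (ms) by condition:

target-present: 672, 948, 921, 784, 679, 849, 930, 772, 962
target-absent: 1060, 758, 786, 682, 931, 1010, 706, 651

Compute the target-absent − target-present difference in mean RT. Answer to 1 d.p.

-12.2 ms

M(target-present) = 7517/9 = 835.222
M(target-absent) = 6584/8 = 823.000
Difference = 823.000 − 835.222 = -12.222 ms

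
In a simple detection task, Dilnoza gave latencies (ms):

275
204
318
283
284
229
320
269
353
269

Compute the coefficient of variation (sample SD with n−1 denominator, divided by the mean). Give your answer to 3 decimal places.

0.155

n = 10, Σ = 2804, M = 280.4000
Σ(x−M)² = 17040.400; s = √(17040.400/9) = 43.5130
CV = 43.5130 / 280.4000 = 0.15518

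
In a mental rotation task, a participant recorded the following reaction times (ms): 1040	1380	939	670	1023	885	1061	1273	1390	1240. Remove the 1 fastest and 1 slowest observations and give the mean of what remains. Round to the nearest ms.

1105 ms

Sorted: 670, 885, 939, 1023, 1040, 1061, 1240, 1273, 1380, 1390
Drop lowest 1 (670) and highest 1 (1390)
Remaining (n=8): Σ = 8841, mean = 8841/8 = 1105.125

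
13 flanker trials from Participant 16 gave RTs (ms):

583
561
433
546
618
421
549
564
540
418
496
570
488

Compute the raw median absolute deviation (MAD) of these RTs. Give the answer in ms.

Sorted: 418, 421, 433, 488, 496, 540, 546, 549, 561, 564, 570, 583, 618 → median = 546
|x − 546|: 37, 15, 113, 0, 72, 125, 3, 18, 6, 128, 50, 24, 58
Sorted deviations: 0, 3, 6, 15, 18, 24, 37, 50, 58, 72, 113, 125, 128 → MAD = 37

37 ms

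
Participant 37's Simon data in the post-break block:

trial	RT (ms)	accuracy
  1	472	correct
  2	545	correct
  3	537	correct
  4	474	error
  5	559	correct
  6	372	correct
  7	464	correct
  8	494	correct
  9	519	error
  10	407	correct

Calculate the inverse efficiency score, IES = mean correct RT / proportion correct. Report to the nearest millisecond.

602 ms

Correct trials (n=8): 472, 545, 537, 559, 372, 464, 494, 407
Mean correct RT = 3850/8 = 481.2500 ms
Proportion correct = 8/10
IES = 481.2500 / (8/10) = 601.562 ms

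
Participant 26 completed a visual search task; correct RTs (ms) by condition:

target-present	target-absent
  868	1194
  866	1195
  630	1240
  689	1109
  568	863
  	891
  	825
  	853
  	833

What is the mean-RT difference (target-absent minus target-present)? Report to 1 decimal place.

M(target-present) = 3621/5 = 724.200
M(target-absent) = 9003/9 = 1000.333
Difference = 1000.333 − 724.200 = 276.133 ms

276.1 ms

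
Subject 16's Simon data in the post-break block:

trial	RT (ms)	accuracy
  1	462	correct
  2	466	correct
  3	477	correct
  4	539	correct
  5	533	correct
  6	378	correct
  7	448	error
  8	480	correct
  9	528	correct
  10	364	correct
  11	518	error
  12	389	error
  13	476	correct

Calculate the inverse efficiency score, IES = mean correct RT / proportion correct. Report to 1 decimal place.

Correct trials (n=10): 462, 466, 477, 539, 533, 378, 480, 528, 364, 476
Mean correct RT = 4703/10 = 470.3000 ms
Proportion correct = 10/13
IES = 470.3000 / (10/13) = 611.390 ms

611.4 ms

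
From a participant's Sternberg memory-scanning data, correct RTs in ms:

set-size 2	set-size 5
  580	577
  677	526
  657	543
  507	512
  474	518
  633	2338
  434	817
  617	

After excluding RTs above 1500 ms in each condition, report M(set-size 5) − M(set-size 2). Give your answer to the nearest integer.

set-size 5: exclude 2338
M(set-size 2) = 4579/8 = 572.375
M(set-size 5) = 3493/6 = 582.167
Difference = 582.167 − 572.375 = 9.792 ms

10 ms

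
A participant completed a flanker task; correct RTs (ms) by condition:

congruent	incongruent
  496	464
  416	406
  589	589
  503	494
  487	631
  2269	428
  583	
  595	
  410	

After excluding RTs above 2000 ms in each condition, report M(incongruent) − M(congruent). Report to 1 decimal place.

-7.9 ms

congruent: exclude 2269
M(congruent) = 4079/8 = 509.875
M(incongruent) = 3012/6 = 502.000
Difference = 502.000 − 509.875 = -7.875 ms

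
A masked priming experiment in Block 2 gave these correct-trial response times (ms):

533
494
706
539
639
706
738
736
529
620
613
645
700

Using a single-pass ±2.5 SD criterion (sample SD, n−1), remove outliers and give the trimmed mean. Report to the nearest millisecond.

n = 13, ΣRT = 8198, M = 630.615
Σ(x−M)² = 86429.08; s = √(86429.08/12) = 84.867
Cutoffs: 630.615 ± 2.5·84.867 → [418.4, 842.8]
No RTs fall outside the cutoffs; all 13 retained. Mean = 8198/13 = 630.615

631 ms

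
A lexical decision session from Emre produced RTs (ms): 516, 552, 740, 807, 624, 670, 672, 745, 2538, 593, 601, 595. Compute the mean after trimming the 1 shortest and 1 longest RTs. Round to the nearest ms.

660 ms

Sorted: 516, 552, 593, 595, 601, 624, 670, 672, 740, 745, 807, 2538
Drop lowest 1 (516) and highest 1 (2538)
Remaining (n=10): Σ = 6599, mean = 6599/10 = 659.900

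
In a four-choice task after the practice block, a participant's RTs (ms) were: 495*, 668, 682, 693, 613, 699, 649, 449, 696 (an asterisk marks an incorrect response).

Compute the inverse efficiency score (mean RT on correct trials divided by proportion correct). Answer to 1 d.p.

Correct trials (n=8): 668, 682, 693, 613, 699, 649, 449, 696
Mean correct RT = 5149/8 = 643.6250 ms
Proportion correct = 8/9
IES = 643.6250 / (8/9) = 724.078 ms

724.1 ms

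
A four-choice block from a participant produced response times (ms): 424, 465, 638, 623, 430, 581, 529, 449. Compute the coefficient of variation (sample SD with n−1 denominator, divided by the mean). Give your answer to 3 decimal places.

0.169

n = 8, Σ = 4139, M = 517.3750
Σ(x−M)² = 53661.875; s = √(53661.875/7) = 87.5556
CV = 87.5556 / 517.3750 = 0.16923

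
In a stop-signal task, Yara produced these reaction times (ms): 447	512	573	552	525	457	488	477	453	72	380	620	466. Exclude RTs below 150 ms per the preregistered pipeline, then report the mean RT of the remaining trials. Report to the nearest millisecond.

Excluded: 72
Retained (n=12): Σ = 5950
Mean = 5950/12 = 495.8333

496 ms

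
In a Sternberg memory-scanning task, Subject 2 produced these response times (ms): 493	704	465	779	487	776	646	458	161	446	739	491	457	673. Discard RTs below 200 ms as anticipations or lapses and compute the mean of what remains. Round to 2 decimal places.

585.69 ms

Excluded: 161
Retained (n=13): Σ = 7614
Mean = 7614/13 = 585.6923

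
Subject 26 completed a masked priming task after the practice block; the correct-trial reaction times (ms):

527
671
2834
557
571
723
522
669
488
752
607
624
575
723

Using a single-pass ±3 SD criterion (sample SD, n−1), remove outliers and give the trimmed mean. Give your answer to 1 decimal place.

n = 14, ΣRT = 10843, M = 774.500
Σ(x−M)² = 4655513.50; s = √(4655513.50/13) = 598.428
Cutoffs: 774.500 ± 3·598.428 → [-1020.8, 2569.8]
Outside: 2834 → excluded.
Retained (n=13): Σ = 8009, mean = 8009/13 = 616.077

616.1 ms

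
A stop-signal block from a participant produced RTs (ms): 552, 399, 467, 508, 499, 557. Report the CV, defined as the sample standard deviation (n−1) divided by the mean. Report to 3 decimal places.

n = 6, Σ = 2982, M = 497.0000
Σ(x−M)² = 17254.000; s = √(17254.000/5) = 58.7435
CV = 58.7435 / 497.0000 = 0.11820

0.118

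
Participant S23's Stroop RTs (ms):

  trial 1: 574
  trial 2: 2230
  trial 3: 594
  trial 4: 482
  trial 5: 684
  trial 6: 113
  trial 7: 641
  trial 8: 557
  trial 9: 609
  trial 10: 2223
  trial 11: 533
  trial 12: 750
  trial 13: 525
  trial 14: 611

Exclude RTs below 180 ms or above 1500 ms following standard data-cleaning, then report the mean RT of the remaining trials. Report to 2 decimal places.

596.36 ms

Excluded: 113, 2223, 2230
Retained (n=11): Σ = 6560
Mean = 6560/11 = 596.3636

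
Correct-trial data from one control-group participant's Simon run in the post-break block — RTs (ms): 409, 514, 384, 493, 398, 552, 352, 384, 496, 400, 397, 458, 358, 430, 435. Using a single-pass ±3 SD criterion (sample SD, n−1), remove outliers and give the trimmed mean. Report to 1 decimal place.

n = 15, ΣRT = 6460, M = 430.667
Σ(x−M)² = 50021.33; s = √(50021.33/14) = 59.774
Cutoffs: 430.667 ± 3·59.774 → [251.3, 610.0]
No RTs fall outside the cutoffs; all 15 retained. Mean = 6460/15 = 430.667

430.7 ms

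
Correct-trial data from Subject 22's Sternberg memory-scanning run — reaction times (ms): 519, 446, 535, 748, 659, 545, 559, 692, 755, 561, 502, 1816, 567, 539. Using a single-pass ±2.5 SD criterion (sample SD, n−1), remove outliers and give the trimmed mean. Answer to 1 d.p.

586.7 ms

n = 14, ΣRT = 9443, M = 674.500
Σ(x−M)² = 1513969.50; s = √(1513969.50/13) = 341.261
Cutoffs: 674.500 ± 2.5·341.261 → [-178.7, 1527.7]
Outside: 1816 → excluded.
Retained (n=13): Σ = 7627, mean = 7627/13 = 586.692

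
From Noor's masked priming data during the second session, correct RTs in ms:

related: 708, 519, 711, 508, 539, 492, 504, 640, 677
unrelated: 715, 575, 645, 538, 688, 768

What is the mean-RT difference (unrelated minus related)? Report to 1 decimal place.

M(related) = 5298/9 = 588.667
M(unrelated) = 3929/6 = 654.833
Difference = 654.833 − 588.667 = 66.167 ms

66.2 ms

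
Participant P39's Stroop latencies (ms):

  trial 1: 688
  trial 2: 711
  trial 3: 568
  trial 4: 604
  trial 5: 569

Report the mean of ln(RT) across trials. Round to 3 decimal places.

6.438

ln(RT): 6.5338, 6.5667, 6.3421, 6.4036, 6.3439
Σ ln(RT) = 32.1900
Mean = 32.1900/5 = 6.43801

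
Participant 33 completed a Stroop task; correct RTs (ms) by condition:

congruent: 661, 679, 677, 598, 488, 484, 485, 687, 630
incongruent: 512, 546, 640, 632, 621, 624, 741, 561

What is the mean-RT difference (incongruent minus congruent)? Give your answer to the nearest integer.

11 ms

M(congruent) = 5389/9 = 598.778
M(incongruent) = 4877/8 = 609.625
Difference = 609.625 − 598.778 = 10.847 ms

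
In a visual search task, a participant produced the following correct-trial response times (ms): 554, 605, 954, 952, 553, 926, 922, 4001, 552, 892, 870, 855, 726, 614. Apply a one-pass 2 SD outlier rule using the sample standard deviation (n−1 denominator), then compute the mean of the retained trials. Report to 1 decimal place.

n = 14, ΣRT = 13976, M = 998.286
Σ(x−M)² = 10051054.86; s = √(10051054.86/13) = 879.294
Cutoffs: 998.286 ± 2·879.294 → [-760.3, 2756.9]
Outside: 4001 → excluded.
Retained (n=13): Σ = 9975, mean = 9975/13 = 767.308

767.3 ms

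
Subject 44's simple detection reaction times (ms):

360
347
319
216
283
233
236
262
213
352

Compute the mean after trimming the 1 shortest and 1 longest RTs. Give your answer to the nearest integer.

281 ms

Sorted: 213, 216, 233, 236, 262, 283, 319, 347, 352, 360
Drop lowest 1 (213) and highest 1 (360)
Remaining (n=8): Σ = 2248, mean = 2248/8 = 281.000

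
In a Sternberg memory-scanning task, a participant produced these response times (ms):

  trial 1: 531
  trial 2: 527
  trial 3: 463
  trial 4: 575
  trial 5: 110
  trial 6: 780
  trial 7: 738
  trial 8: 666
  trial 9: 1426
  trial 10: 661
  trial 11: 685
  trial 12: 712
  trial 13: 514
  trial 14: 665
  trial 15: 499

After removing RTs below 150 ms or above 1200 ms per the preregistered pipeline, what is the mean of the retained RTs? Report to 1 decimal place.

616.6 ms

Excluded: 110, 1426
Retained (n=13): Σ = 8016
Mean = 8016/13 = 616.6154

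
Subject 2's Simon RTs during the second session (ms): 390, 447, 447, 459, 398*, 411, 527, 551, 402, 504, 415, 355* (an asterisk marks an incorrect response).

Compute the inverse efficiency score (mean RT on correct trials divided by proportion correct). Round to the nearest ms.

546 ms

Correct trials (n=10): 390, 447, 447, 459, 411, 527, 551, 402, 504, 415
Mean correct RT = 4553/10 = 455.3000 ms
Proportion correct = 10/12
IES = 455.3000 / (10/12) = 546.360 ms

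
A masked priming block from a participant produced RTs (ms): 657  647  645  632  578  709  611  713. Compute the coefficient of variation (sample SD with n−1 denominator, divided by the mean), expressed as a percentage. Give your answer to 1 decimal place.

7.0%

n = 8, Σ = 5192, M = 649.0000
Σ(x−M)² = 14554.000; s = √(14554.000/7) = 45.5976
CV = 45.5976 / 649.0000 = 0.07026 = 7.026%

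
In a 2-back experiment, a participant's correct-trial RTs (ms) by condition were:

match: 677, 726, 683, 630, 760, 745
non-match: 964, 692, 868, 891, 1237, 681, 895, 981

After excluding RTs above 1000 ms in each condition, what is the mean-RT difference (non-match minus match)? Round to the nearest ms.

150 ms

non-match: exclude 1237
M(match) = 4221/6 = 703.500
M(non-match) = 5972/7 = 853.143
Difference = 853.143 − 703.500 = 149.643 ms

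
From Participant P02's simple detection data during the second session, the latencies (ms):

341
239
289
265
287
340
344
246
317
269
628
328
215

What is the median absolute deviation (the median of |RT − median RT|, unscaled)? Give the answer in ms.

43 ms

Sorted: 215, 239, 246, 265, 269, 287, 289, 317, 328, 340, 341, 344, 628 → median = 289
|x − 289|: 52, 50, 0, 24, 2, 51, 55, 43, 28, 20, 339, 39, 74
Sorted deviations: 0, 2, 20, 24, 28, 39, 43, 50, 51, 52, 55, 74, 339 → MAD = 43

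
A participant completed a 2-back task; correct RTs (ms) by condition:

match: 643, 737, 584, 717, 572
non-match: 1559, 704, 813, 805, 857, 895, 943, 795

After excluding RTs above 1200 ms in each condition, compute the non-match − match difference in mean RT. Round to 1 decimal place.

179.7 ms

non-match: exclude 1559
M(match) = 3253/5 = 650.600
M(non-match) = 5812/7 = 830.286
Difference = 830.286 − 650.600 = 179.686 ms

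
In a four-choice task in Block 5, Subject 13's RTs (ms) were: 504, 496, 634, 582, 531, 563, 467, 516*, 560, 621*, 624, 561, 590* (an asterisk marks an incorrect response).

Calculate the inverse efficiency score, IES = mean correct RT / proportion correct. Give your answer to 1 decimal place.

Correct trials (n=10): 504, 496, 634, 582, 531, 563, 467, 560, 624, 561
Mean correct RT = 5522/10 = 552.2000 ms
Proportion correct = 10/13
IES = 552.2000 / (10/13) = 717.860 ms

717.9 ms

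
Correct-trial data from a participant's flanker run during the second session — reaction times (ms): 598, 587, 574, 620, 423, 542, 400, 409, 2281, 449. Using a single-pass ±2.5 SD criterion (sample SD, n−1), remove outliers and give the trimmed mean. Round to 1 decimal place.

n = 10, ΣRT = 6883, M = 688.300
Σ(x−M)² = 2883016.10; s = √(2883016.10/9) = 565.982
Cutoffs: 688.300 ± 2.5·565.982 → [-726.7, 2103.3]
Outside: 2281 → excluded.
Retained (n=9): Σ = 4602, mean = 4602/9 = 511.333

511.3 ms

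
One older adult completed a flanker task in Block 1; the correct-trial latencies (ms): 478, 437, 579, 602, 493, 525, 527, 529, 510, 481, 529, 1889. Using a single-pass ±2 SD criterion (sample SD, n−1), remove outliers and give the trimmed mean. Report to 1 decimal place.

n = 12, ΣRT = 7579, M = 631.583
Σ(x−M)² = 1746194.92; s = √(1746194.92/11) = 398.428
Cutoffs: 631.583 ± 2·398.428 → [-165.3, 1428.4]
Outside: 1889 → excluded.
Retained (n=11): Σ = 5690, mean = 5690/11 = 517.273

517.3 ms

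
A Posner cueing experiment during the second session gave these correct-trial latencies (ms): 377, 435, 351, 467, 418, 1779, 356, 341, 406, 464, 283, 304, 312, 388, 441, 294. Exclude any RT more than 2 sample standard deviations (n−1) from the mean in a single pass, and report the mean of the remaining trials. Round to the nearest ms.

376 ms

n = 16, ΣRT = 7416, M = 463.500
Σ(x−M)² = 1899352.00; s = √(1899352.00/15) = 355.842
Cutoffs: 463.500 ± 2·355.842 → [-248.2, 1175.2]
Outside: 1779 → excluded.
Retained (n=15): Σ = 5637, mean = 5637/15 = 375.800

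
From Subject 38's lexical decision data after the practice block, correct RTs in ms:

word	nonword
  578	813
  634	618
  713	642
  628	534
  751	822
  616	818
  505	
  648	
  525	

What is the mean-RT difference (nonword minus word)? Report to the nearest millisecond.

M(word) = 5598/9 = 622.000
M(nonword) = 4247/6 = 707.833
Difference = 707.833 − 622.000 = 85.833 ms

86 ms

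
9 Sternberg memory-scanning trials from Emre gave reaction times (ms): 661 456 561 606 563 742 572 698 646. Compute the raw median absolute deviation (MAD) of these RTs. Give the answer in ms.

45 ms

Sorted: 456, 561, 563, 572, 606, 646, 661, 698, 742 → median = 606
|x − 606|: 55, 150, 45, 0, 43, 136, 34, 92, 40
Sorted deviations: 0, 34, 40, 43, 45, 55, 92, 136, 150 → MAD = 45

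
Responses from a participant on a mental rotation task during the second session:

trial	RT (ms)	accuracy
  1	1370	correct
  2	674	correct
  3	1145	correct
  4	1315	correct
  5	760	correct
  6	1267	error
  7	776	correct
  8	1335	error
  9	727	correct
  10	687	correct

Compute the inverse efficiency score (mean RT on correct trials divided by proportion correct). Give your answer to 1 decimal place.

1164.7 ms

Correct trials (n=8): 1370, 674, 1145, 1315, 760, 776, 727, 687
Mean correct RT = 7454/8 = 931.7500 ms
Proportion correct = 8/10
IES = 931.7500 / (8/10) = 1164.688 ms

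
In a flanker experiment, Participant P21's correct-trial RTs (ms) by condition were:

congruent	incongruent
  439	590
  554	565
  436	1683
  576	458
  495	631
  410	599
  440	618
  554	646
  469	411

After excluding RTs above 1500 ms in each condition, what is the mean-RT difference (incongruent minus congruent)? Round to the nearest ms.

incongruent: exclude 1683
M(congruent) = 4373/9 = 485.889
M(incongruent) = 4518/8 = 564.750
Difference = 564.750 − 485.889 = 78.861 ms

79 ms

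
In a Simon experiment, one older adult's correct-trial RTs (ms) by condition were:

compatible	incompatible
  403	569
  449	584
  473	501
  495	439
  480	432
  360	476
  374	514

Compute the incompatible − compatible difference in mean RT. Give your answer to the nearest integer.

M(compatible) = 3034/7 = 433.429
M(incompatible) = 3515/7 = 502.143
Difference = 502.143 − 433.429 = 68.714 ms

69 ms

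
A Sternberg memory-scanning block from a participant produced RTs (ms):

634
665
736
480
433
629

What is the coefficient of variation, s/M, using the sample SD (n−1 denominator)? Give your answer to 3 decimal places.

0.194

n = 6, Σ = 3577, M = 596.1667
Σ(x−M)² = 66918.833; s = √(66918.833/5) = 115.6882
CV = 115.6882 / 596.1667 = 0.19405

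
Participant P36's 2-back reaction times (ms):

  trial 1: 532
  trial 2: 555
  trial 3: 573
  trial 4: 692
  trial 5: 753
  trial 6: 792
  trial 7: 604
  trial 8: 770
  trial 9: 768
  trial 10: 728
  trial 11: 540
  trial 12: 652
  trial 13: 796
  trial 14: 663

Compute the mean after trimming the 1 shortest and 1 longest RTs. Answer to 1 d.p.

674.2 ms

Sorted: 532, 540, 555, 573, 604, 652, 663, 692, 728, 753, 768, 770, 792, 796
Drop lowest 1 (532) and highest 1 (796)
Remaining (n=12): Σ = 8090, mean = 8090/12 = 674.167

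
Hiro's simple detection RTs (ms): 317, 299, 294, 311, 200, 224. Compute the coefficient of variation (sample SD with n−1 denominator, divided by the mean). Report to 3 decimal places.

n = 6, Σ = 1645, M = 274.1667
Σ(x−M)² = 12218.833; s = √(12218.833/5) = 49.4345
CV = 49.4345 / 274.1667 = 0.18031

0.180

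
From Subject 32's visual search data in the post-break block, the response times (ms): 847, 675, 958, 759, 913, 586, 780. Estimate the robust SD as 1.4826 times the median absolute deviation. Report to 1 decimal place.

Sorted: 586, 675, 759, 780, 847, 913, 958 → median = 780
|x − 780| sorted: 0, 21, 67, 105, 133, 178, 194 → MAD = 105
Robust SD ≈ 1.4826 × 105 = 155.673

155.7 ms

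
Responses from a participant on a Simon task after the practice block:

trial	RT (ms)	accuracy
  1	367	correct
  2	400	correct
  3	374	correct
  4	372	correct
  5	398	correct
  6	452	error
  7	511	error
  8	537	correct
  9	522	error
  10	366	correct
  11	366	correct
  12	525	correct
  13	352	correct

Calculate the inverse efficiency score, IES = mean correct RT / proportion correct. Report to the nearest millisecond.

Correct trials (n=10): 367, 400, 374, 372, 398, 537, 366, 366, 525, 352
Mean correct RT = 4057/10 = 405.7000 ms
Proportion correct = 10/13
IES = 405.7000 / (10/13) = 527.410 ms

527 ms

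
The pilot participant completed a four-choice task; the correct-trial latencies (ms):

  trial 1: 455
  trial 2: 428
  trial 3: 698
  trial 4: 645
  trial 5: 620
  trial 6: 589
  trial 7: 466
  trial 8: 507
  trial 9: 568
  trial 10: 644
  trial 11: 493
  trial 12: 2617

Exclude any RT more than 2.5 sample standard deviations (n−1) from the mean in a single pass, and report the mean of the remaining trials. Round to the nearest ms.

556 ms

n = 12, ΣRT = 8730, M = 727.500
Σ(x−M)² = 3976987.00; s = √(3976987.00/11) = 601.286
Cutoffs: 727.500 ± 2.5·601.286 → [-775.7, 2230.7]
Outside: 2617 → excluded.
Retained (n=11): Σ = 6113, mean = 6113/11 = 555.727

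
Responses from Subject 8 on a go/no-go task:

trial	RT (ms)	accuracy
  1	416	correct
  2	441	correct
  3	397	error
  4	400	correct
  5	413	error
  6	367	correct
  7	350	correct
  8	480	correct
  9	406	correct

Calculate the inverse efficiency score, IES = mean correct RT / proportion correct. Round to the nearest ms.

Correct trials (n=7): 416, 441, 400, 367, 350, 480, 406
Mean correct RT = 2860/7 = 408.5714 ms
Proportion correct = 7/9
IES = 408.5714 / (7/9) = 525.306 ms

525 ms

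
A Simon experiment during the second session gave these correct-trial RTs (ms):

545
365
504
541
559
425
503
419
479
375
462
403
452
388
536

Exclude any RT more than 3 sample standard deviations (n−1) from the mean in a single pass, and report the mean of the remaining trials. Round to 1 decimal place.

463.7 ms

n = 15, ΣRT = 6956, M = 463.733
Σ(x−M)² = 60956.93; s = √(60956.93/14) = 65.985
Cutoffs: 463.733 ± 3·65.985 → [265.8, 661.7]
No RTs fall outside the cutoffs; all 15 retained. Mean = 6956/15 = 463.733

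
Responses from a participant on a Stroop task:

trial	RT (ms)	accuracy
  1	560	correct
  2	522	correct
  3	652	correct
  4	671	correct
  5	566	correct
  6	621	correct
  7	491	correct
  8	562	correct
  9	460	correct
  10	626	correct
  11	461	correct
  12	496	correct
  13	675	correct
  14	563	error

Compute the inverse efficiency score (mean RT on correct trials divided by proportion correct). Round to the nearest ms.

Correct trials (n=13): 560, 522, 652, 671, 566, 621, 491, 562, 460, 626, 461, 496, 675
Mean correct RT = 7363/13 = 566.3846 ms
Proportion correct = 13/14
IES = 566.3846 / (13/14) = 609.953 ms

610 ms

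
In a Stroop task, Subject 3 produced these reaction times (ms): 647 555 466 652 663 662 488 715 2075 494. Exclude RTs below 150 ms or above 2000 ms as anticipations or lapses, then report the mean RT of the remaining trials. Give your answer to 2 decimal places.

Excluded: 2075
Retained (n=9): Σ = 5342
Mean = 5342/9 = 593.5556

593.56 ms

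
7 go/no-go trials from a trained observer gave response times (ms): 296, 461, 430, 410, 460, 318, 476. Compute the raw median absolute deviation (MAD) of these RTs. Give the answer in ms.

Sorted: 296, 318, 410, 430, 460, 461, 476 → median = 430
|x − 430|: 134, 31, 0, 20, 30, 112, 46
Sorted deviations: 0, 20, 30, 31, 46, 112, 134 → MAD = 31

31 ms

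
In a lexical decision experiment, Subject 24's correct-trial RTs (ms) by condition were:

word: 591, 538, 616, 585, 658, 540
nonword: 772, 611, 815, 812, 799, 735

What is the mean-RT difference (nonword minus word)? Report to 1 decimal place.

M(word) = 3528/6 = 588.000
M(nonword) = 4544/6 = 757.333
Difference = 757.333 − 588.000 = 169.333 ms

169.3 ms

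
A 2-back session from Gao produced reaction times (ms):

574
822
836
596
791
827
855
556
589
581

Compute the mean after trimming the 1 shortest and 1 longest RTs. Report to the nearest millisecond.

Sorted: 556, 574, 581, 589, 596, 791, 822, 827, 836, 855
Drop lowest 1 (556) and highest 1 (855)
Remaining (n=8): Σ = 5616, mean = 5616/8 = 702.000

702 ms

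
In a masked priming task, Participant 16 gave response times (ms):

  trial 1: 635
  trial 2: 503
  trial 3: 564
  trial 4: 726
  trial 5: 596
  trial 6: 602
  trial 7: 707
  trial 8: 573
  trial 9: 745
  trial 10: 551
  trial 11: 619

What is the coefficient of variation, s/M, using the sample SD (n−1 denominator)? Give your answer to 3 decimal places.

n = 11, Σ = 6821, M = 620.0909
Σ(x−M)² = 59350.909; s = √(59350.909/10) = 77.0395
CV = 77.0395 / 620.0909 = 0.12424

0.124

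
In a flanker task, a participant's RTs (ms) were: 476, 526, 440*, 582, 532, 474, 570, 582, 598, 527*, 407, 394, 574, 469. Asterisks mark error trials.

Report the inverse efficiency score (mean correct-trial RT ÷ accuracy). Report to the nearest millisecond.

Correct trials (n=12): 476, 526, 582, 532, 474, 570, 582, 598, 407, 394, 574, 469
Mean correct RT = 6184/12 = 515.3333 ms
Proportion correct = 12/14
IES = 515.3333 / (12/14) = 601.222 ms

601 ms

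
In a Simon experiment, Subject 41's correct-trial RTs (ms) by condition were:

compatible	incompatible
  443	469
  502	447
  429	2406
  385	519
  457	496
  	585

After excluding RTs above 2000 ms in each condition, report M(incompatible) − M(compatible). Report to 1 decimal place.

60.0 ms

incompatible: exclude 2406
M(compatible) = 2216/5 = 443.200
M(incompatible) = 2516/5 = 503.200
Difference = 503.200 − 443.200 = 60.000 ms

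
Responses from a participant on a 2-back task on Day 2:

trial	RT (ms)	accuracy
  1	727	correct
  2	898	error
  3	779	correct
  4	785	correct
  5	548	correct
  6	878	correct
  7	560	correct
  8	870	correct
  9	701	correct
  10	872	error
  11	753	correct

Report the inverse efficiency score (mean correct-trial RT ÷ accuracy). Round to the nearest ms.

896 ms

Correct trials (n=9): 727, 779, 785, 548, 878, 560, 870, 701, 753
Mean correct RT = 6601/9 = 733.4444 ms
Proportion correct = 9/11
IES = 733.4444 / (9/11) = 896.432 ms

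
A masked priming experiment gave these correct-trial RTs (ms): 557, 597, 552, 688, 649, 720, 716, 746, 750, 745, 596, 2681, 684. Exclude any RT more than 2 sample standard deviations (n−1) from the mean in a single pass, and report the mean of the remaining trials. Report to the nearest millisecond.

667 ms

n = 13, ΣRT = 10681, M = 821.615
Σ(x−M)² = 3806163.08; s = √(3806163.08/12) = 563.188
Cutoffs: 821.615 ± 2·563.188 → [-304.8, 1948.0]
Outside: 2681 → excluded.
Retained (n=12): Σ = 8000, mean = 8000/12 = 666.667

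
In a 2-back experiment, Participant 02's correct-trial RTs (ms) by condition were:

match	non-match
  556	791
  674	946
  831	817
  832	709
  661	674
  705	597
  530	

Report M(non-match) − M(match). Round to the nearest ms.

72 ms

M(match) = 4789/7 = 684.143
M(non-match) = 4534/6 = 755.667
Difference = 755.667 − 684.143 = 71.524 ms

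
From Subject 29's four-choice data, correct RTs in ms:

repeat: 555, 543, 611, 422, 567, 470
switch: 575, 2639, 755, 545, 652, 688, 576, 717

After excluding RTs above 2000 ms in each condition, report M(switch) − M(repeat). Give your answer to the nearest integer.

switch: exclude 2639
M(repeat) = 3168/6 = 528.000
M(switch) = 4508/7 = 644.000
Difference = 644.000 − 528.000 = 116.000 ms

116 ms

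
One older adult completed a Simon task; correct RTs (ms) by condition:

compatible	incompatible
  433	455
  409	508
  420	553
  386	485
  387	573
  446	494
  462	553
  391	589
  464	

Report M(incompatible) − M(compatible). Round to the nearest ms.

104 ms

M(compatible) = 3798/9 = 422.000
M(incompatible) = 4210/8 = 526.250
Difference = 526.250 − 422.000 = 104.250 ms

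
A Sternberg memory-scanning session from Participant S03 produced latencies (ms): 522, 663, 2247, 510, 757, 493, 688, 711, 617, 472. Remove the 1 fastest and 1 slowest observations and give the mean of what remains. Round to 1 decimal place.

Sorted: 472, 493, 510, 522, 617, 663, 688, 711, 757, 2247
Drop lowest 1 (472) and highest 1 (2247)
Remaining (n=8): Σ = 4961, mean = 4961/8 = 620.125

620.1 ms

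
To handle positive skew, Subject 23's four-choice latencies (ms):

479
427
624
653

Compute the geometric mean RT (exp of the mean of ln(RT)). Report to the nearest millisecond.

ln(RT): 6.1717, 6.0568, 6.4362, 6.4816
Mean ln(RT) = 25.1462/4 = 6.28655
Geometric mean = exp(6.28655) = 537.30 ms

537 ms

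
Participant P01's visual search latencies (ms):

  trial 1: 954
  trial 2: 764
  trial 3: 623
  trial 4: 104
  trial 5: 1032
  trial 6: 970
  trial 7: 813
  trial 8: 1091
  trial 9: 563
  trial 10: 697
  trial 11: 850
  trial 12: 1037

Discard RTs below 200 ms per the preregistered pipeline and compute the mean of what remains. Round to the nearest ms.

Excluded: 104
Retained (n=11): Σ = 9394
Mean = 9394/11 = 854.0000

854 ms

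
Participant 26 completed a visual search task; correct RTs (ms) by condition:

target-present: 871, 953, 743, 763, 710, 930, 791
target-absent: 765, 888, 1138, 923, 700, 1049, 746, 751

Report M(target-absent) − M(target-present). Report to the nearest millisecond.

47 ms

M(target-present) = 5761/7 = 823.000
M(target-absent) = 6960/8 = 870.000
Difference = 870.000 − 823.000 = 47.000 ms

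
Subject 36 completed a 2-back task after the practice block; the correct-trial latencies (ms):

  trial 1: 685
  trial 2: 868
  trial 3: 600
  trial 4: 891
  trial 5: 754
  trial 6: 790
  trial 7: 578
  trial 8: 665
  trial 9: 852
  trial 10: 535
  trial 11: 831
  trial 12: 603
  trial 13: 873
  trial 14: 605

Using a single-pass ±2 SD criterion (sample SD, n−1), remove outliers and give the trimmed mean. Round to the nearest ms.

n = 14, ΣRT = 10130, M = 723.571
Σ(x−M)² = 210129.43; s = √(210129.43/13) = 127.137
Cutoffs: 723.571 ± 2·127.137 → [469.3, 977.8]
No RTs fall outside the cutoffs; all 14 retained. Mean = 10130/14 = 723.571

724 ms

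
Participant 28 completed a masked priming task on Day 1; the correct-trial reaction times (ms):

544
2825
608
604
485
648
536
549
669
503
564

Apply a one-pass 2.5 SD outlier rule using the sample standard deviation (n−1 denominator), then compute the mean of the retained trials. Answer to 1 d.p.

n = 11, ΣRT = 8535, M = 775.909
Σ(x−M)² = 4651148.91; s = √(4651148.91/10) = 681.993
Cutoffs: 775.909 ± 2.5·681.993 → [-929.1, 2480.9]
Outside: 2825 → excluded.
Retained (n=10): Σ = 5710, mean = 5710/10 = 571.000

571.0 ms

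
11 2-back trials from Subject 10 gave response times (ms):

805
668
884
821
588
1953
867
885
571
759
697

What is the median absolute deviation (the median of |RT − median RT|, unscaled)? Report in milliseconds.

80 ms

Sorted: 571, 588, 668, 697, 759, 805, 821, 867, 884, 885, 1953 → median = 805
|x − 805|: 0, 137, 79, 16, 217, 1148, 62, 80, 234, 46, 108
Sorted deviations: 0, 16, 46, 62, 79, 80, 108, 137, 217, 234, 1148 → MAD = 80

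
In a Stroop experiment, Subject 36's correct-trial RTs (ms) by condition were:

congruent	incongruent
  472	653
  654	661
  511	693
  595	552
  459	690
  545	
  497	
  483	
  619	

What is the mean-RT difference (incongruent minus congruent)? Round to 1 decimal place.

112.6 ms

M(congruent) = 4835/9 = 537.222
M(incongruent) = 3249/5 = 649.800
Difference = 649.800 − 537.222 = 112.578 ms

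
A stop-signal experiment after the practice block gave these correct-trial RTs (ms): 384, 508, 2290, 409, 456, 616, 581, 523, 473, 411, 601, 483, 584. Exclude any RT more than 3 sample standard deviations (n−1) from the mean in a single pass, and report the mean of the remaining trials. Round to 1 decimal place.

n = 13, ΣRT = 8319, M = 639.923
Σ(x−M)² = 3020058.92; s = √(3020058.92/12) = 501.669
Cutoffs: 639.923 ± 3·501.669 → [-865.1, 2144.9]
Outside: 2290 → excluded.
Retained (n=12): Σ = 6029, mean = 6029/12 = 502.417

502.4 ms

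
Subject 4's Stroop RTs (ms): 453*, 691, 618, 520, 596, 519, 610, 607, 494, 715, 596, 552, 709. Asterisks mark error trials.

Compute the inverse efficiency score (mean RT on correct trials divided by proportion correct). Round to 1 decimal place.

652.4 ms

Correct trials (n=12): 691, 618, 520, 596, 519, 610, 607, 494, 715, 596, 552, 709
Mean correct RT = 7227/12 = 602.2500 ms
Proportion correct = 12/13
IES = 602.2500 / (12/13) = 652.438 ms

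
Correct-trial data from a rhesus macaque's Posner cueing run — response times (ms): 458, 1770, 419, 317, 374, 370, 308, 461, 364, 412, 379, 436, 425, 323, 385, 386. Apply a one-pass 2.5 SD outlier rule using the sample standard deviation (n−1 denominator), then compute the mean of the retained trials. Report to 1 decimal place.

387.8 ms

n = 16, ΣRT = 7587, M = 474.188
Σ(x−M)² = 1823366.44; s = √(1823366.44/15) = 348.651
Cutoffs: 474.188 ± 2.5·348.651 → [-397.4, 1345.8]
Outside: 1770 → excluded.
Retained (n=15): Σ = 5817, mean = 5817/15 = 387.800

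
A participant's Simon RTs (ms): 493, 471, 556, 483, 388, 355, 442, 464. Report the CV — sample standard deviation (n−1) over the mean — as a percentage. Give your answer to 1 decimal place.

n = 8, Σ = 3652, M = 456.5000
Σ(x−M)² = 27406.000; s = √(27406.000/7) = 62.5711
CV = 62.5711 / 456.5000 = 0.13707 = 13.707%

13.7%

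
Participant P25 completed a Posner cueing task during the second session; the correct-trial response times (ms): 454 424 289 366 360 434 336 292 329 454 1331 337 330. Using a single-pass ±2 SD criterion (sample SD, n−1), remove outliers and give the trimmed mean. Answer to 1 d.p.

n = 13, ΣRT = 5736, M = 441.231
Σ(x−M)² = 896972.31; s = √(896972.31/12) = 273.400
Cutoffs: 441.231 ± 2·273.400 → [-105.6, 988.0]
Outside: 1331 → excluded.
Retained (n=12): Σ = 4405, mean = 4405/12 = 367.083

367.1 ms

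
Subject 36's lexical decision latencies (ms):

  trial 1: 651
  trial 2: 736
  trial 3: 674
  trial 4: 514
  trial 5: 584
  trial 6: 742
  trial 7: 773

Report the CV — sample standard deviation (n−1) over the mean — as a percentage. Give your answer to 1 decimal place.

n = 7, Σ = 4674, M = 667.7143
Σ(x−M)² = 52221.429; s = √(52221.429/6) = 93.2929
CV = 93.2929 / 667.7143 = 0.13972 = 13.972%

14.0%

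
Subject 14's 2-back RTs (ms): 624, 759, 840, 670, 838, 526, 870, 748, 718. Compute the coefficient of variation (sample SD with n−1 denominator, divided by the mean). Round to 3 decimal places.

n = 9, Σ = 6593, M = 732.5556
Σ(x−M)² = 101066.222; s = √(101066.222/8) = 112.3979
CV = 112.3979 / 732.5556 = 0.15343

0.153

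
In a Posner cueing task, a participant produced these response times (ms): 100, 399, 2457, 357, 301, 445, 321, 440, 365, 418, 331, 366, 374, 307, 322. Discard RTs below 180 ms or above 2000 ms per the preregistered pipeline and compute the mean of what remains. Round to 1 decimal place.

365.1 ms

Excluded: 100, 2457
Retained (n=13): Σ = 4746
Mean = 4746/13 = 365.0769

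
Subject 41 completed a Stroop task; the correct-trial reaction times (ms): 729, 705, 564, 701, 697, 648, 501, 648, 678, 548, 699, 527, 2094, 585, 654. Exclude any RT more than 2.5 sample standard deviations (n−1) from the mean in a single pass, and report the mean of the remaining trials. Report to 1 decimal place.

n = 15, ΣRT = 10978, M = 731.867
Σ(x−M)² = 2061243.73; s = √(2061243.73/14) = 383.708
Cutoffs: 731.867 ± 2.5·383.708 → [-227.4, 1691.1]
Outside: 2094 → excluded.
Retained (n=14): Σ = 8884, mean = 8884/14 = 634.571

634.6 ms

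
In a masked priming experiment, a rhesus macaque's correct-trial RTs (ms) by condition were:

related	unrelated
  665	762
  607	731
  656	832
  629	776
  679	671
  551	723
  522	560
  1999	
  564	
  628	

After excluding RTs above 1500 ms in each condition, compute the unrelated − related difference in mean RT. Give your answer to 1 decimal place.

110.9 ms

related: exclude 1999
M(related) = 5501/9 = 611.222
M(unrelated) = 5055/7 = 722.143
Difference = 722.143 − 611.222 = 110.921 ms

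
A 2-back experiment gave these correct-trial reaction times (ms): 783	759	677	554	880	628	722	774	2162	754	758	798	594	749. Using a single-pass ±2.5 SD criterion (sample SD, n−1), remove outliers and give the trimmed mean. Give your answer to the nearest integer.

n = 14, ΣRT = 11592, M = 828.000
Σ(x−M)² = 2013348.00; s = √(2013348.00/13) = 393.539
Cutoffs: 828.000 ± 2.5·393.539 → [-155.8, 1811.8]
Outside: 2162 → excluded.
Retained (n=13): Σ = 9430, mean = 9430/13 = 725.385

725 ms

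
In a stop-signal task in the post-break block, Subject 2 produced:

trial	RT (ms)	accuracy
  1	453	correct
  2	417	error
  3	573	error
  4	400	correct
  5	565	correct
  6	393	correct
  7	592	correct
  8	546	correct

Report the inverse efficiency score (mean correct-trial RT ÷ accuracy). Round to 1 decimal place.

Correct trials (n=6): 453, 400, 565, 393, 592, 546
Mean correct RT = 2949/6 = 491.5000 ms
Proportion correct = 6/8
IES = 491.5000 / (6/8) = 655.333 ms

655.3 ms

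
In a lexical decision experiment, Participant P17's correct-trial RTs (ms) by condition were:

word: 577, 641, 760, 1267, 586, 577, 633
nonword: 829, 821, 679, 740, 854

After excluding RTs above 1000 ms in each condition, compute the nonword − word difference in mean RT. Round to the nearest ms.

word: exclude 1267
M(word) = 3774/6 = 629.000
M(nonword) = 3923/5 = 784.600
Difference = 784.600 − 629.000 = 155.600 ms

156 ms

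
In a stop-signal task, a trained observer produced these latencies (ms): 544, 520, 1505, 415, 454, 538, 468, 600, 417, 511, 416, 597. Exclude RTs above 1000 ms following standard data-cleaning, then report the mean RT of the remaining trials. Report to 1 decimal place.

498.2 ms

Excluded: 1505
Retained (n=11): Σ = 5480
Mean = 5480/11 = 498.1818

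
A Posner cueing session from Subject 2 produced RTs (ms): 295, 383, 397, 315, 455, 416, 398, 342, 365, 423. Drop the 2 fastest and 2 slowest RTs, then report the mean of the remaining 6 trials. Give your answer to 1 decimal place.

383.5 ms

Sorted: 295, 315, 342, 365, 383, 397, 398, 416, 423, 455
Drop lowest 2 (295, 315) and highest 2 (423, 455)
Remaining (n=6): Σ = 2301, mean = 2301/6 = 383.500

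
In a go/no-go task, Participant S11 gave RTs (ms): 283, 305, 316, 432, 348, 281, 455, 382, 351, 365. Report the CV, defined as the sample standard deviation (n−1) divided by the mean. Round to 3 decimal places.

n = 10, Σ = 3518, M = 351.8000
Σ(x−M)² = 31401.600; s = √(31401.600/9) = 59.0683
CV = 59.0683 / 351.8000 = 0.16790

0.168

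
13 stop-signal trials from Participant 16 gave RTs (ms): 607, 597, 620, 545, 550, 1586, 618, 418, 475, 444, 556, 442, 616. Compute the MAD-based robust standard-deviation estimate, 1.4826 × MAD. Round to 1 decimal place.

91.9 ms

Sorted: 418, 442, 444, 475, 545, 550, 556, 597, 607, 616, 618, 620, 1586 → median = 556
|x − 556| sorted: 0, 6, 11, 41, 51, 60, 62, 64, 81, 112, 114, 138, 1030 → MAD = 62
Robust SD ≈ 1.4826 × 62 = 91.921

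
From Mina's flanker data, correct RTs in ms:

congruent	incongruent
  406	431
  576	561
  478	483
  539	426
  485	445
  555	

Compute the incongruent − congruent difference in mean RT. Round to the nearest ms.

M(congruent) = 3039/6 = 506.500
M(incongruent) = 2346/5 = 469.200
Difference = 469.200 − 506.500 = -37.300 ms

-37 ms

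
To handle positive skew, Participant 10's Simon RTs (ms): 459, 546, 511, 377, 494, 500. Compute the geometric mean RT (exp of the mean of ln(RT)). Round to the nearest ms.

478 ms

ln(RT): 6.1291, 6.3026, 6.2364, 5.9322, 6.2025, 6.2146
Mean ln(RT) = 37.0174/6 = 6.16957
Geometric mean = exp(6.16957) = 477.98 ms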